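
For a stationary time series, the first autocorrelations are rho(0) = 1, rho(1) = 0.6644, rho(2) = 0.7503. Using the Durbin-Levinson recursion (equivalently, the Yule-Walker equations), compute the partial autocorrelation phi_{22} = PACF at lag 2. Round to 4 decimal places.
\phi_{22} = 0.5530

The PACF at lag k is phi_{kk}, the last component of the solution
to the Yule-Walker system G_k phi = r_k where
  (G_k)_{ij} = rho(|i - j|), (r_k)_i = rho(i), i,j = 1..k.
Equivalently, Durbin-Levinson gives phi_{kk} iteratively:
  phi_{11} = rho(1)
  phi_{kk} = [rho(k) - sum_{j=1..k-1} phi_{k-1,j} rho(k-j)]
            / [1 - sum_{j=1..k-1} phi_{k-1,j} rho(j)],
  phi_{k,j} = phi_{k-1,j} - phi_{kk} phi_{k-1,k-j},  j = 1..k-1.
Step k = 1:
  phi_11 = rho(1) = 0.6644.
Step k = 2:
  phi_22 = [rho(2) - phi_11 rho(1)] / [1 - phi_11 rho(1)] = [0.7503 - (0.6644)(0.6644)] / [1 - (0.6644)(0.6644)]
         = 0.30887264 / 0.55857264 = 0.553.
Therefore phi_{22} = 0.5530.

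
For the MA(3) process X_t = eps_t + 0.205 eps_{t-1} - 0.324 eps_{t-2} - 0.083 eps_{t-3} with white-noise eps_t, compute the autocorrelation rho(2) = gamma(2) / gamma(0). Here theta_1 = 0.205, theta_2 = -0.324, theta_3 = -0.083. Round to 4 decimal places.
\rho(2) = -0.2955

For an MA(q) process with theta_0 = 1, the autocovariance is
  gamma(k) = sigma^2 * sum_{i=0..q-k} theta_i * theta_{i+k},
and rho(k) = gamma(k) / gamma(0). Sigma^2 cancels.
  numerator   = (1)*(-0.324) + (0.205)*(-0.083) = -0.341015.
  denominator = (1)^2 + (0.205)^2 + (-0.324)^2 + (-0.083)^2 = 1.15389.
  rho(2) = -0.341015 / 1.15389 = -0.2955.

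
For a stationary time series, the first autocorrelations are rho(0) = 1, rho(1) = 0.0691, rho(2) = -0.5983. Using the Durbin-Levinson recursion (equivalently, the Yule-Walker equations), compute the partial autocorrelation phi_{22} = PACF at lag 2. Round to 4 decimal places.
\phi_{22} = -0.6060

The PACF at lag k is phi_{kk}, the last component of the solution
to the Yule-Walker system G_k phi = r_k where
  (G_k)_{ij} = rho(|i - j|), (r_k)_i = rho(i), i,j = 1..k.
Equivalently, Durbin-Levinson gives phi_{kk} iteratively:
  phi_{11} = rho(1)
  phi_{kk} = [rho(k) - sum_{j=1..k-1} phi_{k-1,j} rho(k-j)]
            / [1 - sum_{j=1..k-1} phi_{k-1,j} rho(j)],
  phi_{k,j} = phi_{k-1,j} - phi_{kk} phi_{k-1,k-j},  j = 1..k-1.
Step k = 1:
  phi_11 = rho(1) = 0.0691.
Step k = 2:
  phi_22 = [rho(2) - phi_11 rho(1)] / [1 - phi_11 rho(1)] = [-0.5983 - (0.0691)(0.0691)] / [1 - (0.0691)(0.0691)]
         = -0.60307481 / 0.99522519 = -0.606.
Therefore phi_{22} = -0.6060.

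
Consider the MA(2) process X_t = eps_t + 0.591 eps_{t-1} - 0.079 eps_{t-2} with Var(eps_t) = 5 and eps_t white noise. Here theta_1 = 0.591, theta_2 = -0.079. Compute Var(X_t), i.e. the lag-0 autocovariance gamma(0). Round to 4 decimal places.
\gamma(0) = 6.7776

For an MA(q) process X_t = eps_t + sum_i theta_i eps_{t-i} with
Var(eps_t) = sigma^2, the variance is
  gamma(0) = sigma^2 * (1 + sum_i theta_i^2).
  sum_i theta_i^2 = (0.591)^2 + (-0.079)^2 = 0.349281 + 0.006241 = 0.355522.
  gamma(0) = 5 * (1 + 0.355522) = 5 * 1.355522 = 6.77761, which rounds to 6.7776.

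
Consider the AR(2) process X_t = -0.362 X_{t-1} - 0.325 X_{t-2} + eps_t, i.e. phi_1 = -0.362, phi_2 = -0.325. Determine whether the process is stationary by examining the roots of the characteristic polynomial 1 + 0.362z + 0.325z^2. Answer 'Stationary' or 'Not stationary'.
\text{Stationary}

The AR(p) characteristic polynomial is P(z) = 1 + 0.362z + 0.325z^2.
Stationarity requires all roots to lie outside the unit circle, i.e. |z| > 1 for every root.
Set 1 + (0.362) z + (0.325) z^2 = 0, i.e. a z^2 + b z + c = 0 with a = 0.325, b = 0.362, c = 1.
Discriminant D = b^2 - 4ac = (0.362)^2 - 4*(0.325)*1 = 0.131044 - (1.3) = -1.168956.
D < 0, so the roots are the complex-conjugate pair z = (-b +/- i sqrt(-D)) / (2a) = -0.5569 +/- 1.6634i.
For a conjugate pair |z|^2 = z * conj(z) = (product of roots) = c/a = 1/(0.325) = 3.076923, so |z| = sqrt(3.076923) = 1.7541 for both roots.
Moduli of all roots: 1.7541, 1.7541.
All moduli strictly greater than 1? Yes.
Verdict: Stationary.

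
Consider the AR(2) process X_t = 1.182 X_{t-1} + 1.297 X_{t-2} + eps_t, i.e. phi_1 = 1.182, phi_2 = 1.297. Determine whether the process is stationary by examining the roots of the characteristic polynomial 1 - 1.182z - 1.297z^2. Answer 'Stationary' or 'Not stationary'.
\text{Not stationary}

The AR(p) characteristic polynomial is P(z) = 1 - 1.182z - 1.297z^2.
Stationarity requires all roots to lie outside the unit circle, i.e. |z| > 1 for every root.
Set 1 + (-1.182) z + (-1.297) z^2 = 0, i.e. a z^2 + b z + c = 0 with a = -1.297, b = -1.182, c = 1.
Discriminant D = b^2 - 4ac = (-1.182)^2 - 4*(-1.297)*1 = 1.397124 - (-5.188) = 6.585124.
D >= 0, so the roots are real: z = (-b +/- sqrt(D)) / (2a) = (1.182 +/- 2.56615) / (-2.594).
  z_1 = (1.182 + 2.56615) / (-2.594) = -1.4449,   |z_1| = 1.4449.
  z_2 = (1.182 - 2.56615) / (-2.594) = 0.5336,   |z_2| = 0.5336.
Moduli of all roots: 1.4449, 0.5336.
All moduli strictly greater than 1? No.
Verdict: Not stationary.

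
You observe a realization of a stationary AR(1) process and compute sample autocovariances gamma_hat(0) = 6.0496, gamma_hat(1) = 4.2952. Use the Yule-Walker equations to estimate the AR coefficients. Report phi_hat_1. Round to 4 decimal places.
\hat\phi_{1} = 0.7100

The Yule-Walker equations for an AR(p) process read, in matrix form,
  Gamma_p phi = r_p,   with   (Gamma_p)_{ij} = gamma(|i - j|),
                       (r_p)_i = gamma(i),   i,j = 1..p.
Substitute the sample gammas (Toeplitz matrix and right-hand side of size 1):
  Gamma_p = [[6.0496]]
  r_p     = [4.2952]
With p = 1 this is the single equation gamma(0) phi_1 = gamma(1):
  phi_hat_1 = gamma(1) / gamma(0) = 4.2952 / 6.0496 = 0.7100.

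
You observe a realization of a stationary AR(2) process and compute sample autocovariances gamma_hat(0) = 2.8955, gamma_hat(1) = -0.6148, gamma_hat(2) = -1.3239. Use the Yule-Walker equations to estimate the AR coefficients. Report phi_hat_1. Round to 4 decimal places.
\hat\phi_{1} = -0.3240

The Yule-Walker equations for an AR(p) process read, in matrix form,
  Gamma_p phi = r_p,   with   (Gamma_p)_{ij} = gamma(|i - j|),
                       (r_p)_i = gamma(i),   i,j = 1..p.
Substitute the sample gammas (Toeplitz matrix and right-hand side of size 2):
  Gamma_p = [[2.8955, -0.6148], [-0.6148, 2.8955]]
  r_p     = [-0.6148, -1.3239]
Written out:
  2.8955 phi_1 - 0.6148 phi_2 = -0.6148
  -0.6148 phi_1 + 2.8955 phi_2 = -1.3239
Solve by Cramer's rule:
  det = gamma(0)^2 - gamma(1)^2 = (2.8955)^2 - (-0.6148)^2 = 8.38392025 - 0.37797904 = 8.00594121
  phi_hat_1 = [gamma(1) gamma(0) - gamma(1) gamma(2)] / det = [(-0.6148)(2.8955) - (-0.6148)(-1.3239)] / 8.00594121 = -2.59408712 / 8.00594121 = -0.324
  phi_hat_2 = [gamma(0) gamma(2) - gamma(1)^2] / det = [(2.8955)(-1.3239) - (-0.6148)^2] / 8.00594121 = -4.21133149 / 8.00594121 = -0.526
So phi_hat = [-0.3240, -0.5260].
Therefore phi_hat_1 = -0.3240.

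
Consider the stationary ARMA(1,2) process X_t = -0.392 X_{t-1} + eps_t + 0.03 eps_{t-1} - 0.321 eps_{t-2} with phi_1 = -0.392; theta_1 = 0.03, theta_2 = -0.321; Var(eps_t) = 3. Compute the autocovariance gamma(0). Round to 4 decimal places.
\gamma(0) = 3.5068

Multiply the model equation by X_{t-k} and take expectations. With theta_0 = psi_0 = 1 and psi_j the MA(infinity) weights, this gives
  gamma(k) - sum_i phi_i gamma(k-i) = c_k,
  c_k = sigma^2 * sum_{j=k..q} theta_j psi_{j-k}   (c_k = 0 for k > q),
using gamma(-m) = gamma(m).
psi-weights needed (psi_j = theta_j + sum_i phi_i psi_{j-i}):
  psi_1 = theta_1 + phi_1 = 0.03 + (-0.392) = -0.362
  psi_2 = theta_2 + phi_1 psi_1 = -0.321 + (-0.392)(-0.362) = -0.179096
Right-hand sides:
  c_0 = sigma^2 (1 + theta_1 psi_1 + theta_2 psi_2) = 3 * (1 + (0.03)(-0.362) + (-0.321)(-0.179096)) = 3 * 1.04663 = 3.139889
  c_1 = sigma^2 (theta_1 + theta_2 psi_1) = 3 * (0.03 + (-0.321)(-0.362)) = 0.438606
  c_2 = sigma^2 theta_2 = 3 * (-0.321) = -0.963
Equations for k = 0 and k = 1 (AR order 1):
  gamma(0) = phi_1 gamma(1) + c_0
  gamma(1) = phi_1 gamma(0) + c_1
Substituting the second into the first: gamma(0) (1 - phi_1^2) = c_0 + phi_1 c_1, so
  gamma(0) = (c_0 + phi_1 c_1) / (1 - phi_1^2) = (3.139889 + (-0.392)(0.438606)) / (1 - (-0.392)^2) = 2.967956 / 0.846336 = 3.506829.
Therefore gamma(0) = 3.5068 (to 4 decimal places).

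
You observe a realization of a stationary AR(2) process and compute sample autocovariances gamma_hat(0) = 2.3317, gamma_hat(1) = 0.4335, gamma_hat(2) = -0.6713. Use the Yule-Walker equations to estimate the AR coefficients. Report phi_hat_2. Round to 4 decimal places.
\hat\phi_{2} = -0.3340

The Yule-Walker equations for an AR(p) process read, in matrix form,
  Gamma_p phi = r_p,   with   (Gamma_p)_{ij} = gamma(|i - j|),
                       (r_p)_i = gamma(i),   i,j = 1..p.
Substitute the sample gammas (Toeplitz matrix and right-hand side of size 2):
  Gamma_p = [[2.3317, 0.4335], [0.4335, 2.3317]]
  r_p     = [0.4335, -0.6713]
Written out:
  2.3317 phi_1 + 0.4335 phi_2 = 0.4335
  0.4335 phi_1 + 2.3317 phi_2 = -0.6713
Solve by Cramer's rule:
  det = gamma(0)^2 - gamma(1)^2 = (2.3317)^2 - (0.4335)^2 = 5.43682489 - 0.18792225 = 5.24890264
  phi_hat_1 = [gamma(1) gamma(0) - gamma(1) gamma(2)] / det = [(0.4335)(2.3317) - (0.4335)(-0.6713)] / 5.24890264 = 1.3018005 / 5.24890264 = 0.248
  phi_hat_2 = [gamma(0) gamma(2) - gamma(1)^2] / det = [(2.3317)(-0.6713) - (0.4335)^2] / 5.24890264 = -1.75319246 / 5.24890264 = -0.334
So phi_hat = [0.2480, -0.3340].
Therefore phi_hat_2 = -0.3340.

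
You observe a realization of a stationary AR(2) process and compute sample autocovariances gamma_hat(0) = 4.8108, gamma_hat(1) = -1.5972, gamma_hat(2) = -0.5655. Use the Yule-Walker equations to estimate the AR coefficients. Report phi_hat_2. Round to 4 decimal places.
\hat\phi_{2} = -0.2560

The Yule-Walker equations for an AR(p) process read, in matrix form,
  Gamma_p phi = r_p,   with   (Gamma_p)_{ij} = gamma(|i - j|),
                       (r_p)_i = gamma(i),   i,j = 1..p.
Substitute the sample gammas (Toeplitz matrix and right-hand side of size 2):
  Gamma_p = [[4.8108, -1.5972], [-1.5972, 4.8108]]
  r_p     = [-1.5972, -0.5655]
Written out:
  4.8108 phi_1 - 1.5972 phi_2 = -1.5972
  -1.5972 phi_1 + 4.8108 phi_2 = -0.5655
Solve by Cramer's rule:
  det = gamma(0)^2 - gamma(1)^2 = (4.8108)^2 - (-1.5972)^2 = 23.14379664 - 2.55104784 = 20.5927488
  phi_hat_1 = [gamma(1) gamma(0) - gamma(1) gamma(2)] / det = [(-1.5972)(4.8108) - (-1.5972)(-0.5655)] / 20.5927488 = -8.58702636 / 20.5927488 = -0.417
  phi_hat_2 = [gamma(0) gamma(2) - gamma(1)^2] / det = [(4.8108)(-0.5655) - (-1.5972)^2] / 20.5927488 = -5.27155524 / 20.5927488 = -0.256
So phi_hat = [-0.4170, -0.2560].
Therefore phi_hat_2 = -0.2560.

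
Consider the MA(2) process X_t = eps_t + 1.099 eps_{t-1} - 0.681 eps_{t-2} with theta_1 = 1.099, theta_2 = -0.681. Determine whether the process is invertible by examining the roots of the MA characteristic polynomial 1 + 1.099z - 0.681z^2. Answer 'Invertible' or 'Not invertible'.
\text{Not invertible}

The MA(q) characteristic polynomial is P(z) = 1 + 1.099z - 0.681z^2.
Invertibility requires all roots to lie outside the unit circle, i.e. |z| > 1 for every root.
Set 1 + (1.099) z + (-0.681) z^2 = 0, i.e. a z^2 + b z + c = 0 with a = -0.681, b = 1.099, c = 1.
Discriminant D = b^2 - 4ac = (1.099)^2 - 4*(-0.681)*1 = 1.207801 - (-2.724) = 3.931801.
D >= 0, so the roots are real: z = (-b +/- sqrt(D)) / (2a) = (-1.099 +/- 1.982877) / (-1.362).
  z_1 = (-1.099 + 1.982877) / (-1.362) = -0.649,   |z_1| = 0.649.
  z_2 = (-1.099 - 1.982877) / (-1.362) = 2.2628,   |z_2| = 2.2628.
Moduli of all roots: 0.6490, 2.2628.
All moduli strictly greater than 1? No.
Verdict: Not invertible.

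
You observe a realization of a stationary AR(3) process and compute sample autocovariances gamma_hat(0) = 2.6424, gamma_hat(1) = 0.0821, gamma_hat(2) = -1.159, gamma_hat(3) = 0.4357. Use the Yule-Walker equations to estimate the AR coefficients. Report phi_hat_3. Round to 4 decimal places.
\hat\phi_{3} = 0.2460

The Yule-Walker equations for an AR(p) process read, in matrix form,
  Gamma_p phi = r_p,   with   (Gamma_p)_{ij} = gamma(|i - j|),
                       (r_p)_i = gamma(i),   i,j = 1..p.
Substitute the sample gammas (Toeplitz matrix and right-hand side of size 3):
  Gamma_p = [[2.6424, 0.0821, -1.159], [0.0821, 2.6424, 0.0821], [-1.159, 0.0821, 2.6424]]
  r_p     = [0.0821, -1.159, 0.4357]
Written out (R1..R3):
  (R1) 2.6424 phi_1 + 0.0821 phi_2 - 1.159 phi_3 = 0.0821
  (R2) 0.0821 phi_1 + 2.6424 phi_2 + 0.0821 phi_3 = -1.159
  (R3) -1.159 phi_1 + 0.0821 phi_2 + 2.6424 phi_3 = 0.4357
Gaussian elimination:
  R2 <- R2 - (0.0821/2.6424) R1 = R2 - (0.03107) R1:  2.639849 phi_2 + 0.11811 phi_3 = -1.161551
  R3 <- R3 - (-1.159/2.6424) R1 = R3 - (-0.438616) R1:  0.11811 phi_2 + 2.134044 phi_3 = 0.47171
  R3 <- R3 - (0.11811/2.639849) R2 = R3 - (0.044741) R2:  2.128759 phi_3 = 0.52368
Back-substitution:
  phi_hat_3 = 0.52368 / 2.128759 = 0.246002
  phi_hat_2 = (-1.161551 - (0.11811)(0.246002)) / 2.639849 = -0.451013
  phi_hat_1 = (0.0821 - (0.0821)(-0.451013) - (-1.159)(0.246002)) / 2.6424 = 0.152984
So phi_hat = [0.1530, -0.4510, 0.2460].
Therefore phi_hat_3 = 0.2460.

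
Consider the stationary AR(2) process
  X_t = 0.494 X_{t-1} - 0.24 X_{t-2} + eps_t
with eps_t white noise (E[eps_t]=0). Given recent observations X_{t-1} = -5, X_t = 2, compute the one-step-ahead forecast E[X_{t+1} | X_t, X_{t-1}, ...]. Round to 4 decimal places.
E[X_{t+1} \mid \mathcal F_t] = 2.1880

For an AR(p) model X_t = c + sum_i phi_i X_{t-i} + eps_t, the
one-step-ahead conditional mean is
  E[X_{t+1} | X_t, ...] = c + sum_i phi_i X_{t+1-i}.
Substitute known values:
  E[X_{t+1} | ...] = (0.494) * (2) + (-0.24) * (-5)
                   = 2.1880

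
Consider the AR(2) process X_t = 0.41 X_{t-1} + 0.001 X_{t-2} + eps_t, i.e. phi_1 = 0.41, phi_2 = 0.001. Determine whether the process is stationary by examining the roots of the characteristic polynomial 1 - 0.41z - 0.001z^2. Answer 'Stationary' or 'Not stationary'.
\text{Stationary}

The AR(p) characteristic polynomial is P(z) = 1 - 0.41z - 0.001z^2.
Stationarity requires all roots to lie outside the unit circle, i.e. |z| > 1 for every root.
Set 1 + (-0.41) z + (-0.001) z^2 = 0, i.e. a z^2 + b z + c = 0 with a = -0.001, b = -0.41, c = 1.
Discriminant D = b^2 - 4ac = (-0.41)^2 - 4*(-0.001)*1 = 0.1681 - (-0.004) = 0.1721.
D >= 0, so the roots are real: z = (-b +/- sqrt(D)) / (2a) = (0.41 +/- 0.414849) / (-0.002).
  z_1 = (0.41 + 0.414849) / (-0.002) = -412.4247,   |z_1| = 412.4247.
  z_2 = (0.41 - 0.414849) / (-0.002) = 2.4247,   |z_2| = 2.4247.
Moduli of all roots: 412.4247, 2.4247.
All moduli strictly greater than 1? Yes.
Verdict: Stationary.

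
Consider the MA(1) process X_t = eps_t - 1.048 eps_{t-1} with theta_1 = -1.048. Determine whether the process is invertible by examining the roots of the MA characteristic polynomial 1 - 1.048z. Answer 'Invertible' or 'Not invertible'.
\text{Not invertible}

The MA(q) characteristic polynomial is P(z) = 1 - 1.048z.
Invertibility requires all roots to lie outside the unit circle, i.e. |z| > 1 for every root.
This is linear in z: 1 + (-1.048) z = 0  =>  z = -1/(-1.048) = 0.954198,  |z| = 0.954198.
Moduli of all roots: 0.9542.
All moduli strictly greater than 1? No.
Verdict: Not invertible.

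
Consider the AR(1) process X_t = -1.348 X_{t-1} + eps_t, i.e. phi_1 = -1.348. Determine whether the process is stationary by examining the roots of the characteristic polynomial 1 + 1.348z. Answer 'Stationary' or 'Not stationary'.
\text{Not stationary}

The AR(p) characteristic polynomial is P(z) = 1 + 1.348z.
Stationarity requires all roots to lie outside the unit circle, i.e. |z| > 1 for every root.
This is linear in z: 1 + (1.348) z = 0  =>  z = -1/(1.348) = -0.74184,  |z| = 0.74184.
Moduli of all roots: 0.7418.
All moduli strictly greater than 1? No.
Verdict: Not stationary.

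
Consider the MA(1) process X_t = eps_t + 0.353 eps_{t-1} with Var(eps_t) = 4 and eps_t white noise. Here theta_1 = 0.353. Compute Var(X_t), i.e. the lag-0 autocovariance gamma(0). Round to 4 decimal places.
\gamma(0) = 4.4984

For an MA(q) process X_t = eps_t + sum_i theta_i eps_{t-i} with
Var(eps_t) = sigma^2, the variance is
  gamma(0) = sigma^2 * (1 + sum_i theta_i^2).
  sum_i theta_i^2 = (0.353)^2 = 0.124609.
  gamma(0) = 4 * (1 + 0.124609) = 4 * 1.124609 = 4.498436, which rounds to 4.4984.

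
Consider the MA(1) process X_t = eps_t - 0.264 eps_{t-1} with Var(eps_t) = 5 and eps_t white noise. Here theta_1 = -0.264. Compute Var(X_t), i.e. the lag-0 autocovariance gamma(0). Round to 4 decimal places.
\gamma(0) = 5.3485

For an MA(q) process X_t = eps_t + sum_i theta_i eps_{t-i} with
Var(eps_t) = sigma^2, the variance is
  gamma(0) = sigma^2 * (1 + sum_i theta_i^2).
  sum_i theta_i^2 = (-0.264)^2 = 0.069696.
  gamma(0) = 5 * (1 + 0.069696) = 5 * 1.069696 = 5.34848, which rounds to 5.3485.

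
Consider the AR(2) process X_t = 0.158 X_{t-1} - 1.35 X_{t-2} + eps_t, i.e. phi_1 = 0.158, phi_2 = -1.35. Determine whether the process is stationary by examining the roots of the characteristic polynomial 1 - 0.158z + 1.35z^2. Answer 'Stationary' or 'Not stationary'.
\text{Not stationary}

The AR(p) characteristic polynomial is P(z) = 1 - 0.158z + 1.35z^2.
Stationarity requires all roots to lie outside the unit circle, i.e. |z| > 1 for every root.
Set 1 + (-0.158) z + (1.35) z^2 = 0, i.e. a z^2 + b z + c = 0 with a = 1.35, b = -0.158, c = 1.
Discriminant D = b^2 - 4ac = (-0.158)^2 - 4*(1.35)*1 = 0.024964 - (5.4) = -5.375036.
D < 0, so the roots are the complex-conjugate pair z = (-b +/- i sqrt(-D)) / (2a) = 0.0585 +/- 0.8587i.
For a conjugate pair |z|^2 = z * conj(z) = (product of roots) = c/a = 1/(1.35) = 0.740741, so |z| = sqrt(0.740741) = 0.8607 for both roots.
Moduli of all roots: 0.8607, 0.8607.
All moduli strictly greater than 1? No.
Verdict: Not stationary.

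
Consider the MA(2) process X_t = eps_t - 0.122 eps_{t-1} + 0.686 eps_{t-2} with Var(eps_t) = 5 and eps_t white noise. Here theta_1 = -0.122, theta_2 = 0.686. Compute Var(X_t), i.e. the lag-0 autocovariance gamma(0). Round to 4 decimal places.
\gamma(0) = 7.4274

For an MA(q) process X_t = eps_t + sum_i theta_i eps_{t-i} with
Var(eps_t) = sigma^2, the variance is
  gamma(0) = sigma^2 * (1 + sum_i theta_i^2).
  sum_i theta_i^2 = (-0.122)^2 + (0.686)^2 = 0.014884 + 0.470596 = 0.48548.
  gamma(0) = 5 * (1 + 0.48548) = 5 * 1.48548 = 7.4274.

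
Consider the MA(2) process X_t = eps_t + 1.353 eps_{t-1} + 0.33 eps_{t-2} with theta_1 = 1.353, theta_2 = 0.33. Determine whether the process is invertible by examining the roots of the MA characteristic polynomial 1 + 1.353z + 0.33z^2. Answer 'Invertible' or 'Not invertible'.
\text{Not invertible}

The MA(q) characteristic polynomial is P(z) = 1 + 1.353z + 0.33z^2.
Invertibility requires all roots to lie outside the unit circle, i.e. |z| > 1 for every root.
Set 1 + (1.353) z + (0.33) z^2 = 0, i.e. a z^2 + b z + c = 0 with a = 0.33, b = 1.353, c = 1.
Discriminant D = b^2 - 4ac = (1.353)^2 - 4*(0.33)*1 = 1.830609 - (1.32) = 0.510609.
D >= 0, so the roots are real: z = (-b +/- sqrt(D)) / (2a) = (-1.353 +/- 0.714569) / (0.66).
  z_1 = (-1.353 + 0.714569) / (0.66) = -0.9673,   |z_1| = 0.9673.
  z_2 = (-1.353 - 0.714569) / (0.66) = -3.1327,   |z_2| = 3.1327.
Moduli of all roots: 0.9673, 3.1327.
All moduli strictly greater than 1? No.
Verdict: Not invertible.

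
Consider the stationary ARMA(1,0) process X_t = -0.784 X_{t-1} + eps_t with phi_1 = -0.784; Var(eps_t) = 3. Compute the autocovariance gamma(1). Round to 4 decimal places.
\gamma(1) = -6.1036

Multiply the model equation by X_{t-k} and take expectations. With theta_0 = psi_0 = 1 and psi_j the MA(infinity) weights, this gives
  gamma(k) - sum_i phi_i gamma(k-i) = c_k,
  c_k = sigma^2 * sum_{j=k..q} theta_j psi_{j-k}   (c_k = 0 for k > q),
using gamma(-m) = gamma(m).
Pure AR (q = 0): c_0 = sigma^2 = 3, c_k = 0 for k >= 1.
Equations for k = 0 and k = 1 (AR order 1):
  gamma(0) = phi_1 gamma(1) + c_0
  gamma(1) = phi_1 gamma(0) + c_1
Substituting the second into the first: gamma(0) (1 - phi_1^2) = c_0 + phi_1 c_1, so
  gamma(0) = c_0 / (1 - phi_1^2) = 3 / (1 - (-0.784)^2) = 3 / 0.385344 = 7.785252.
  gamma(1) = phi_1 gamma(0) = (-0.784)(7.785252) = -6.103637.
Therefore gamma(1) = -6.1036 (to 4 decimal places).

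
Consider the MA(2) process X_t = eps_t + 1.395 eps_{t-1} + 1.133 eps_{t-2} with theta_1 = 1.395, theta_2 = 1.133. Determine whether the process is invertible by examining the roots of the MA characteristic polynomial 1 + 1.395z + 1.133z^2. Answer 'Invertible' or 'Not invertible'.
\text{Not invertible}

The MA(q) characteristic polynomial is P(z) = 1 + 1.395z + 1.133z^2.
Invertibility requires all roots to lie outside the unit circle, i.e. |z| > 1 for every root.
Set 1 + (1.395) z + (1.133) z^2 = 0, i.e. a z^2 + b z + c = 0 with a = 1.133, b = 1.395, c = 1.
Discriminant D = b^2 - 4ac = (1.395)^2 - 4*(1.133)*1 = 1.946025 - (4.532) = -2.585975.
D < 0, so the roots are the complex-conjugate pair z = (-b +/- i sqrt(-D)) / (2a) = -0.6156 +/- 0.7097i.
For a conjugate pair |z|^2 = z * conj(z) = (product of roots) = c/a = 1/(1.133) = 0.882613, so |z| = sqrt(0.882613) = 0.9395 for both roots.
Moduli of all roots: 0.9395, 0.9395.
All moduli strictly greater than 1? No.
Verdict: Not invertible.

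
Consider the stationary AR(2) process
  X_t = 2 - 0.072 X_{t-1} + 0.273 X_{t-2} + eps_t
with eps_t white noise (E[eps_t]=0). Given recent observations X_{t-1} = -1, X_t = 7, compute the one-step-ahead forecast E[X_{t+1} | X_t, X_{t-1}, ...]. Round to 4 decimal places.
E[X_{t+1} \mid \mathcal F_t] = 1.2230

For an AR(p) model X_t = c + sum_i phi_i X_{t-i} + eps_t, the
one-step-ahead conditional mean is
  E[X_{t+1} | X_t, ...] = c + sum_i phi_i X_{t+1-i}.
Substitute known values:
  E[X_{t+1} | ...] = 2 + (-0.072) * (7) + (0.273) * (-1)
                   = 1.2230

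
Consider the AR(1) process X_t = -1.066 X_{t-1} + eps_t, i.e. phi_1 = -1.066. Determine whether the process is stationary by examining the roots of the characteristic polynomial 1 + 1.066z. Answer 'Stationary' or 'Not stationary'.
\text{Not stationary}

The AR(p) characteristic polynomial is P(z) = 1 + 1.066z.
Stationarity requires all roots to lie outside the unit circle, i.e. |z| > 1 for every root.
This is linear in z: 1 + (1.066) z = 0  =>  z = -1/(1.066) = -0.938086,  |z| = 0.938086.
Moduli of all roots: 0.9381.
All moduli strictly greater than 1? No.
Verdict: Not stationary.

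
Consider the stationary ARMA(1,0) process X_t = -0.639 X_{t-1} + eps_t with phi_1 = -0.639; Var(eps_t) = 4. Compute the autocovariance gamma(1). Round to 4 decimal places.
\gamma(1) = -4.3199

Multiply the model equation by X_{t-k} and take expectations. With theta_0 = psi_0 = 1 and psi_j the MA(infinity) weights, this gives
  gamma(k) - sum_i phi_i gamma(k-i) = c_k,
  c_k = sigma^2 * sum_{j=k..q} theta_j psi_{j-k}   (c_k = 0 for k > q),
using gamma(-m) = gamma(m).
Pure AR (q = 0): c_0 = sigma^2 = 4, c_k = 0 for k >= 1.
Equations for k = 0 and k = 1 (AR order 1):
  gamma(0) = phi_1 gamma(1) + c_0
  gamma(1) = phi_1 gamma(0) + c_1
Substituting the second into the first: gamma(0) (1 - phi_1^2) = c_0 + phi_1 c_1, so
  gamma(0) = c_0 / (1 - phi_1^2) = 4 / (1 - (-0.639)^2) = 4 / 0.591679 = 6.760422.
  gamma(1) = phi_1 gamma(0) = (-0.639)(6.760422) = -4.31991.
Therefore gamma(1) = -4.3199 (to 4 decimal places).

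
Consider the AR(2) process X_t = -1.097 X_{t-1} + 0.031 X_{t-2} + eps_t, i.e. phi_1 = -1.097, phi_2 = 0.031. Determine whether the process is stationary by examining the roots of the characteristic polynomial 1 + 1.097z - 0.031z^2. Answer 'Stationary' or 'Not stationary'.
\text{Not stationary}

The AR(p) characteristic polynomial is P(z) = 1 + 1.097z - 0.031z^2.
Stationarity requires all roots to lie outside the unit circle, i.e. |z| > 1 for every root.
Set 1 + (1.097) z + (-0.031) z^2 = 0, i.e. a z^2 + b z + c = 0 with a = -0.031, b = 1.097, c = 1.
Discriminant D = b^2 - 4ac = (1.097)^2 - 4*(-0.031)*1 = 1.203409 - (-0.124) = 1.327409.
D >= 0, so the roots are real: z = (-b +/- sqrt(D)) / (2a) = (-1.097 +/- 1.152132) / (-0.062).
  z_1 = (-1.097 + 1.152132) / (-0.062) = -0.8892,   |z_1| = 0.8892.
  z_2 = (-1.097 - 1.152132) / (-0.062) = 36.2763,   |z_2| = 36.2763.
Moduli of all roots: 0.8892, 36.2763.
All moduli strictly greater than 1? No.
Verdict: Not stationary.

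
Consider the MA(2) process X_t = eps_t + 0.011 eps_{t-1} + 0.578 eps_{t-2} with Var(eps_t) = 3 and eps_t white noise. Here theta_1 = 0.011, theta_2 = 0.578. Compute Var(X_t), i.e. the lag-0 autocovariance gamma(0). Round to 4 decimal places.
\gamma(0) = 4.0026

For an MA(q) process X_t = eps_t + sum_i theta_i eps_{t-i} with
Var(eps_t) = sigma^2, the variance is
  gamma(0) = sigma^2 * (1 + sum_i theta_i^2).
  sum_i theta_i^2 = (0.011)^2 + (0.578)^2 = 0.000121 + 0.334084 = 0.334205.
  gamma(0) = 3 * (1 + 0.334205) = 3 * 1.334205 = 4.002615, which rounds to 4.0026.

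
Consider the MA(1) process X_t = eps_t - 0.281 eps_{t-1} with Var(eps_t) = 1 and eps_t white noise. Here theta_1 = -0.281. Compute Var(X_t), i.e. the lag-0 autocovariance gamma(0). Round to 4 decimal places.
\gamma(0) = 1.0790

For an MA(q) process X_t = eps_t + sum_i theta_i eps_{t-i} with
Var(eps_t) = sigma^2, the variance is
  gamma(0) = sigma^2 * (1 + sum_i theta_i^2).
  sum_i theta_i^2 = (-0.281)^2 = 0.078961.
  gamma(0) = 1 * (1 + 0.078961) = 1 * 1.078961 = 1.078961, which rounds to 1.0790.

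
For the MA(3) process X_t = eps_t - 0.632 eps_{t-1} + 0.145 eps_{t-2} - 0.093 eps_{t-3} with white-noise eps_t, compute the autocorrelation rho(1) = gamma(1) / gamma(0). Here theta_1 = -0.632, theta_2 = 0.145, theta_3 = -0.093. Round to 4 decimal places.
\rho(1) = -0.5158

For an MA(q) process with theta_0 = 1, the autocovariance is
  gamma(k) = sigma^2 * sum_{i=0..q-k} theta_i * theta_{i+k},
and rho(k) = gamma(k) / gamma(0). Sigma^2 cancels.
  numerator   = (1)*(-0.632) + (-0.632)*(0.145) + (0.145)*(-0.093) = -0.737125.
  denominator = (1)^2 + (-0.632)^2 + (0.145)^2 + (-0.093)^2 = 1.429098.
  rho(1) = -0.737125 / 1.429098 = -0.5158.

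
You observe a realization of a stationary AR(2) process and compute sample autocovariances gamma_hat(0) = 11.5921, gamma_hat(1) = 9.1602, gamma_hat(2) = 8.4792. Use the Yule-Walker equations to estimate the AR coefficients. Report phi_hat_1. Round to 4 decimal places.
\hat\phi_{1} = 0.5650

The Yule-Walker equations for an AR(p) process read, in matrix form,
  Gamma_p phi = r_p,   with   (Gamma_p)_{ij} = gamma(|i - j|),
                       (r_p)_i = gamma(i),   i,j = 1..p.
Substitute the sample gammas (Toeplitz matrix and right-hand side of size 2):
  Gamma_p = [[11.5921, 9.1602], [9.1602, 11.5921]]
  r_p     = [9.1602, 8.4792]
Written out:
  11.5921 phi_1 + 9.1602 phi_2 = 9.1602
  9.1602 phi_1 + 11.5921 phi_2 = 8.4792
Solve by Cramer's rule:
  det = gamma(0)^2 - gamma(1)^2 = (11.5921)^2 - (9.1602)^2 = 134.37678241 - 83.90926404 = 50.46751837
  phi_hat_1 = [gamma(1) gamma(0) - gamma(1) gamma(2)] / det = [(9.1602)(11.5921) - (9.1602)(8.4792)] / 50.46751837 = 28.51478658 / 50.46751837 = 0.565
  phi_hat_2 = [gamma(0) gamma(2) - gamma(1)^2] / det = [(11.5921)(8.4792) - (9.1602)^2] / 50.46751837 = 14.38247028 / 50.46751837 = 0.285
So phi_hat = [0.5650, 0.2850].
Therefore phi_hat_1 = 0.5650.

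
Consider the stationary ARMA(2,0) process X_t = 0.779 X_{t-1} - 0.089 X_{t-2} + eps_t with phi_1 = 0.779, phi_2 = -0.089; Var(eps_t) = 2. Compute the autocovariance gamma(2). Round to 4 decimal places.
\gamma(2) = 1.9332

Multiply the model equation by X_{t-k} and take expectations. With theta_0 = psi_0 = 1 and psi_j the MA(infinity) weights, this gives
  gamma(k) - sum_i phi_i gamma(k-i) = c_k,
  c_k = sigma^2 * sum_{j=k..q} theta_j psi_{j-k}   (c_k = 0 for k > q),
using gamma(-m) = gamma(m).
Pure AR (q = 0): c_0 = sigma^2 = 2, c_k = 0 for k >= 1.
Equations for k = 0, 1, 2 (AR order 2, c_2 = 0):
  (E0) gamma(0) = phi_1 gamma(1) + phi_2 gamma(2) + c_0
  (E1) gamma(1) = phi_1 gamma(0) + phi_2 gamma(1) + c_1
  (E2) gamma(2) = phi_1 gamma(1) + phi_2 gamma(0)
From (E1): gamma(1) = A gamma(0) + B with
  A = phi_1 / (1 - phi_2) = 0.779 / 1.089 = 0.715335,   B = c_1 / (1 - phi_2) = 0 / 1.089 = 0.
Insert (E2) into (E0): gamma(0) (1 - phi_2^2) = phi_1 (1 + phi_2) gamma(1) + c_0.
  phi_1 (1 + phi_2) = (0.779)(0.911) = 0.709669,   1 - phi_2^2 = 0.992079.
Replace gamma(1) by A gamma(0) + B and collect gamma(0):
  gamma(0) [0.992079 - (0.709669)(0.715335)] = c_0 = 2
  gamma(0) * 0.484428 = 2
  gamma(0) = 2 / 0.484428 = 4.128582.
  gamma(1) = A gamma(0) = (0.715335)(4.128582) = 2.95332.
  gamma(2) = phi_1 gamma(1) + phi_2 gamma(0) = (0.779)(2.95332) + (-0.089)(4.128582) = 1.933192.
Therefore gamma(2) = 1.9332 (to 4 decimal places).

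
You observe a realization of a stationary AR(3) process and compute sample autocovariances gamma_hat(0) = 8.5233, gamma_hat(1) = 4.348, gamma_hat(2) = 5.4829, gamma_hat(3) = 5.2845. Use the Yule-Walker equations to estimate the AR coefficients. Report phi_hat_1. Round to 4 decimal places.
\hat\phi_{1} = 0.0570

The Yule-Walker equations for an AR(p) process read, in matrix form,
  Gamma_p phi = r_p,   with   (Gamma_p)_{ij} = gamma(|i - j|),
                       (r_p)_i = gamma(i),   i,j = 1..p.
Substitute the sample gammas (Toeplitz matrix and right-hand side of size 3):
  Gamma_p = [[8.5233, 4.348, 5.4829], [4.348, 8.5233, 4.348], [5.4829, 4.348, 8.5233]]
  r_p     = [4.348, 5.4829, 5.2845]
Written out (R1..R3):
  (R1) 8.5233 phi_1 + 4.348 phi_2 + 5.4829 phi_3 = 4.348
  (R2) 4.348 phi_1 + 8.5233 phi_2 + 4.348 phi_3 = 5.4829
  (R3) 5.4829 phi_1 + 4.348 phi_2 + 8.5233 phi_3 = 5.2845
Gaussian elimination:
  R2 <- R2 - (4.348/8.5233) R1 = R2 - (0.510131) R1:  6.30525 phi_2 + 1.551002 phi_3 = 3.26485
  R3 <- R3 - (5.4829/8.5233) R1 = R3 - (0.643284) R1:  1.551002 phi_2 + 4.99624 phi_3 = 2.487502
  R3 <- R3 - (1.551002/6.30525) R2 = R3 - (0.245986) R2:  4.614715 phi_3 = 1.684395
Back-substitution:
  phi_hat_3 = 1.684395 / 4.614715 = 0.365005
  phi_hat_2 = (3.26485 - (1.551002)(0.365005)) / 6.30525 = 0.428013
  phi_hat_1 = (4.348 - (4.348)(0.428013) - (5.4829)(0.365005)) / 8.5233 = 0.056987
So phi_hat = [0.0570, 0.4280, 0.3650].
Therefore phi_hat_1 = 0.0570.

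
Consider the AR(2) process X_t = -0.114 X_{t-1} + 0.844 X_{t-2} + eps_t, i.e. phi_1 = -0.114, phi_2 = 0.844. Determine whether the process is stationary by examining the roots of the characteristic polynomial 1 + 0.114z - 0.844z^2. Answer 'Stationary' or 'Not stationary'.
\text{Stationary}

The AR(p) characteristic polynomial is P(z) = 1 + 0.114z - 0.844z^2.
Stationarity requires all roots to lie outside the unit circle, i.e. |z| > 1 for every root.
Set 1 + (0.114) z + (-0.844) z^2 = 0, i.e. a z^2 + b z + c = 0 with a = -0.844, b = 0.114, c = 1.
Discriminant D = b^2 - 4ac = (0.114)^2 - 4*(-0.844)*1 = 0.012996 - (-3.376) = 3.388996.
D >= 0, so the roots are real: z = (-b +/- sqrt(D)) / (2a) = (-0.114 +/- 1.840923) / (-1.688).
  z_1 = (-0.114 + 1.840923) / (-1.688) = -1.0231,   |z_1| = 1.0231.
  z_2 = (-0.114 - 1.840923) / (-1.688) = 1.1581,   |z_2| = 1.1581.
Moduli of all roots: 1.0231, 1.1581.
All moduli strictly greater than 1? Yes.
Verdict: Stationary.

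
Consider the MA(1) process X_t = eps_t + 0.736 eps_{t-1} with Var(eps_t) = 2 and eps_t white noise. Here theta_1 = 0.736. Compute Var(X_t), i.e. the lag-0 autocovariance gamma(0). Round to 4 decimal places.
\gamma(0) = 3.0834

For an MA(q) process X_t = eps_t + sum_i theta_i eps_{t-i} with
Var(eps_t) = sigma^2, the variance is
  gamma(0) = sigma^2 * (1 + sum_i theta_i^2).
  sum_i theta_i^2 = (0.736)^2 = 0.541696.
  gamma(0) = 2 * (1 + 0.541696) = 2 * 1.541696 = 3.083392, which rounds to 3.0834.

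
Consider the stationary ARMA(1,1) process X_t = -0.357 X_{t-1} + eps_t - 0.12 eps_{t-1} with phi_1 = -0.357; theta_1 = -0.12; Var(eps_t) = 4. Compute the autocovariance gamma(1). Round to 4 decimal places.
\gamma(1) = -2.2804

Multiply the model equation by X_{t-k} and take expectations. With theta_0 = psi_0 = 1 and psi_j the MA(infinity) weights, this gives
  gamma(k) - sum_i phi_i gamma(k-i) = c_k,
  c_k = sigma^2 * sum_{j=k..q} theta_j psi_{j-k}   (c_k = 0 for k > q),
using gamma(-m) = gamma(m).
psi-weights needed (psi_j = theta_j + sum_i phi_i psi_{j-i}):
  psi_1 = theta_1 + phi_1 = -0.12 + (-0.357) = -0.477
Right-hand sides:
  c_0 = sigma^2 (1 + theta_1 psi_1) = 4 * (1 + (-0.12)(-0.477)) = 4 * 1.05724 = 4.22896
  c_1 = sigma^2 theta_1 = 4 * (-0.12) = -0.48
  c_2 = 0
Equations for k = 0 and k = 1 (AR order 1):
  gamma(0) = phi_1 gamma(1) + c_0
  gamma(1) = phi_1 gamma(0) + c_1
Substituting the second into the first: gamma(0) (1 - phi_1^2) = c_0 + phi_1 c_1, so
  gamma(0) = (c_0 + phi_1 c_1) / (1 - phi_1^2) = (4.22896 + (-0.357)(-0.48)) / (1 - (-0.357)^2) = 4.40032 / 0.872551 = 5.043052.
  gamma(1) = phi_1 gamma(0) + c_1 = (-0.357)(5.043052) + (-0.48) = -2.28037.
Therefore gamma(1) = -2.2804 (to 4 decimal places).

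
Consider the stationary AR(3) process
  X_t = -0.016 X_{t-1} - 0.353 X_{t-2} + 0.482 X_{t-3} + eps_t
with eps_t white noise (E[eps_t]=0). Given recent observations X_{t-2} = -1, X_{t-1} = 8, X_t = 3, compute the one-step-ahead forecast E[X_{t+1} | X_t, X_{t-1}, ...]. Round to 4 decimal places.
E[X_{t+1} \mid \mathcal F_t] = -3.3540

For an AR(p) model X_t = c + sum_i phi_i X_{t-i} + eps_t, the
one-step-ahead conditional mean is
  E[X_{t+1} | X_t, ...] = c + sum_i phi_i X_{t+1-i}.
Substitute known values:
  E[X_{t+1} | ...] = (-0.016) * (3) + (-0.353) * (8) + (0.482) * (-1)
                   = -3.3540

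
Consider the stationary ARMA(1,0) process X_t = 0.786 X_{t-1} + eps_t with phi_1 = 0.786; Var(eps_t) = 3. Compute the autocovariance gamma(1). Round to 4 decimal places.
\gamma(1) = 6.1695

Multiply the model equation by X_{t-k} and take expectations. With theta_0 = psi_0 = 1 and psi_j the MA(infinity) weights, this gives
  gamma(k) - sum_i phi_i gamma(k-i) = c_k,
  c_k = sigma^2 * sum_{j=k..q} theta_j psi_{j-k}   (c_k = 0 for k > q),
using gamma(-m) = gamma(m).
Pure AR (q = 0): c_0 = sigma^2 = 3, c_k = 0 for k >= 1.
Equations for k = 0 and k = 1 (AR order 1):
  gamma(0) = phi_1 gamma(1) + c_0
  gamma(1) = phi_1 gamma(0) + c_1
Substituting the second into the first: gamma(0) (1 - phi_1^2) = c_0 + phi_1 c_1, so
  gamma(0) = c_0 / (1 - phi_1^2) = 3 / (1 - (0.786)^2) = 3 / 0.382204 = 7.849211.
  gamma(1) = phi_1 gamma(0) = (0.786)(7.849211) = 6.16948.
Therefore gamma(1) = 6.1695 (to 4 decimal places).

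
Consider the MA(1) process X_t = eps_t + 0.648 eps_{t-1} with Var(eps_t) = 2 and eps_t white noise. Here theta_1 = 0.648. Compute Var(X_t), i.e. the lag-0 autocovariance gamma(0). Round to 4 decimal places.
\gamma(0) = 2.8398

For an MA(q) process X_t = eps_t + sum_i theta_i eps_{t-i} with
Var(eps_t) = sigma^2, the variance is
  gamma(0) = sigma^2 * (1 + sum_i theta_i^2).
  sum_i theta_i^2 = (0.648)^2 = 0.419904.
  gamma(0) = 2 * (1 + 0.419904) = 2 * 1.419904 = 2.839808, which rounds to 2.8398.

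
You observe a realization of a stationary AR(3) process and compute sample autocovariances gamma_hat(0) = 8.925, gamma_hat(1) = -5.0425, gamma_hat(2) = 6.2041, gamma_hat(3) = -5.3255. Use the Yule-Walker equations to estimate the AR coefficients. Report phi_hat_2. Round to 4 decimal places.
\hat\phi_{2} = 0.4940

The Yule-Walker equations for an AR(p) process read, in matrix form,
  Gamma_p phi = r_p,   with   (Gamma_p)_{ij} = gamma(|i - j|),
                       (r_p)_i = gamma(i),   i,j = 1..p.
Substitute the sample gammas (Toeplitz matrix and right-hand side of size 3):
  Gamma_p = [[8.925, -5.0425, 6.2041], [-5.0425, 8.925, -5.0425], [6.2041, -5.0425, 8.925]]
  r_p     = [-5.0425, 6.2041, -5.3255]
Written out (R1..R3):
  (R1) 8.925 phi_1 - 5.0425 phi_2 + 6.2041 phi_3 = -5.0425
  (R2) -5.0425 phi_1 + 8.925 phi_2 - 5.0425 phi_3 = 6.2041
  (R3) 6.2041 phi_1 - 5.0425 phi_2 + 8.925 phi_3 = -5.3255
Gaussian elimination:
  R2 <- R2 - (-5.0425/8.925) R1 = R2 - (-0.564986) R1:  6.076058 phi_2 - 1.53727 phi_3 = 3.355158
  R3 <- R3 - (6.2041/8.925) R1 = R3 - (0.695137) R1:  -1.53727 phi_2 + 4.612299 phi_3 = -1.82027
  R3 <- R3 - (-1.53727/6.076058) R2 = R3 - (-0.253005) R2:  4.223363 phi_3 = -0.9714
Back-substitution:
  phi_hat_3 = -0.9714 / 4.223363 = -0.230006
  phi_hat_2 = (3.355158 - (-1.53727)(-0.230006)) / 6.076058 = 0.494001
  phi_hat_1 = (-5.0425 - (-5.0425)(0.494001) - (6.2041)(-0.230006)) / 8.925 = -0.125997
So phi_hat = [-0.1260, 0.4940, -0.2300].
Therefore phi_hat_2 = 0.4940.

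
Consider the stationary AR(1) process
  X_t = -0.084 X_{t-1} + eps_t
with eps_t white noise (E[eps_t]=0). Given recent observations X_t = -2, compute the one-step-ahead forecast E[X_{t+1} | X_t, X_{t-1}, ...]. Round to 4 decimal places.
E[X_{t+1} \mid \mathcal F_t] = 0.1680

For an AR(p) model X_t = c + sum_i phi_i X_{t-i} + eps_t, the
one-step-ahead conditional mean is
  E[X_{t+1} | X_t, ...] = c + sum_i phi_i X_{t+1-i}.
Substitute known values:
  E[X_{t+1} | ...] = (-0.084) * (-2)
                   = 0.1680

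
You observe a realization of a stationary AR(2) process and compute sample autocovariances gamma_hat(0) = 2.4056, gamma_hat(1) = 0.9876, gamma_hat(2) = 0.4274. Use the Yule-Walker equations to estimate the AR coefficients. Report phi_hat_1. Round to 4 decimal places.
\hat\phi_{1} = 0.4060

The Yule-Walker equations for an AR(p) process read, in matrix form,
  Gamma_p phi = r_p,   with   (Gamma_p)_{ij} = gamma(|i - j|),
                       (r_p)_i = gamma(i),   i,j = 1..p.
Substitute the sample gammas (Toeplitz matrix and right-hand side of size 2):
  Gamma_p = [[2.4056, 0.9876], [0.9876, 2.4056]]
  r_p     = [0.9876, 0.4274]
Written out:
  2.4056 phi_1 + 0.9876 phi_2 = 0.9876
  0.9876 phi_1 + 2.4056 phi_2 = 0.4274
Solve by Cramer's rule:
  det = gamma(0)^2 - gamma(1)^2 = (2.4056)^2 - (0.9876)^2 = 5.78691136 - 0.97535376 = 4.8115576
  phi_hat_1 = [gamma(1) gamma(0) - gamma(1) gamma(2)] / det = [(0.9876)(2.4056) - (0.9876)(0.4274)] / 4.8115576 = 1.95367032 / 4.8115576 = 0.406
  phi_hat_2 = [gamma(0) gamma(2) - gamma(1)^2] / det = [(2.4056)(0.4274) - (0.9876)^2] / 4.8115576 = 0.05279968 / 4.8115576 = 0.011
So phi_hat = [0.4060, 0.0110].
Therefore phi_hat_1 = 0.4060.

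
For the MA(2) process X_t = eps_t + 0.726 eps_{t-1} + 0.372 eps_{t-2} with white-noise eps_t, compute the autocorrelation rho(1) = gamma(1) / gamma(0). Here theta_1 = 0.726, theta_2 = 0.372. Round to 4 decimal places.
\rho(1) = 0.5981

For an MA(q) process with theta_0 = 1, the autocovariance is
  gamma(k) = sigma^2 * sum_{i=0..q-k} theta_i * theta_{i+k},
and rho(k) = gamma(k) / gamma(0). Sigma^2 cancels.
  numerator   = (1)*(0.726) + (0.726)*(0.372) = 0.996072.
  denominator = (1)^2 + (0.726)^2 + (0.372)^2 = 1.66546.
  rho(1) = 0.996072 / 1.66546 = 0.5981.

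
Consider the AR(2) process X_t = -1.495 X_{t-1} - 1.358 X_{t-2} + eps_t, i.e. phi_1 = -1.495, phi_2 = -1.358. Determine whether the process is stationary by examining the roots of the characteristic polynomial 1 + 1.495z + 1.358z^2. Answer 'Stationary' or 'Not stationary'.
\text{Not stationary}

The AR(p) characteristic polynomial is P(z) = 1 + 1.495z + 1.358z^2.
Stationarity requires all roots to lie outside the unit circle, i.e. |z| > 1 for every root.
Set 1 + (1.495) z + (1.358) z^2 = 0, i.e. a z^2 + b z + c = 0 with a = 1.358, b = 1.495, c = 1.
Discriminant D = b^2 - 4ac = (1.495)^2 - 4*(1.358)*1 = 2.235025 - (5.432) = -3.196975.
D < 0, so the roots are the complex-conjugate pair z = (-b +/- i sqrt(-D)) / (2a) = -0.5504 +/- 0.6583i.
For a conjugate pair |z|^2 = z * conj(z) = (product of roots) = c/a = 1/(1.358) = 0.736377, so |z| = sqrt(0.736377) = 0.8581 for both roots.
Moduli of all roots: 0.8581, 0.8581.
All moduli strictly greater than 1? No.
Verdict: Not stationary.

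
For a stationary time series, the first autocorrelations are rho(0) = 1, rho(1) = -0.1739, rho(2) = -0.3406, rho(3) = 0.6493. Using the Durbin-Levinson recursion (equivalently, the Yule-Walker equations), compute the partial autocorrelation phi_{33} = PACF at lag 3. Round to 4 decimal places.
\phi_{33} = 0.6050

The PACF at lag k is phi_{kk}, the last component of the solution
to the Yule-Walker system G_k phi = r_k where
  (G_k)_{ij} = rho(|i - j|), (r_k)_i = rho(i), i,j = 1..k.
Equivalently, Durbin-Levinson gives phi_{kk} iteratively:
  phi_{11} = rho(1)
  phi_{kk} = [rho(k) - sum_{j=1..k-1} phi_{k-1,j} rho(k-j)]
            / [1 - sum_{j=1..k-1} phi_{k-1,j} rho(j)],
  phi_{k,j} = phi_{k-1,j} - phi_{kk} phi_{k-1,k-j},  j = 1..k-1.
Step k = 1:
  phi_11 = rho(1) = -0.1739.
Step k = 2:
  phi_22 = [rho(2) - phi_11 rho(1)] / [1 - phi_11 rho(1)] = [-0.3406 - (-0.1739)(-0.1739)] / [1 - (-0.1739)(-0.1739)]
         = -0.37084121 / 0.96975879 = -0.382406.
  Update: phi_21 = phi_11 - phi_22 phi_11 = -0.1739 - (-0.382406)(-0.1739) = -0.2404.
Step k = 3:
  phi_33 = [rho(3) - phi_21 rho(2) - phi_22 rho(1)] / [1 - phi_21 rho(1) - phi_22 rho(2)]
    numerator   = 0.6493 - (-0.2404)(-0.3406) - (-0.382406)(-0.1739) = 0.50091931
    denominator = 1 - (-0.2404)(-0.1739) - (-0.382406)(-0.3406) = 0.82794703
  phi_33 = 0.50091931 / 0.82794703 = 0.605.
Therefore phi_{33} = 0.6050.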